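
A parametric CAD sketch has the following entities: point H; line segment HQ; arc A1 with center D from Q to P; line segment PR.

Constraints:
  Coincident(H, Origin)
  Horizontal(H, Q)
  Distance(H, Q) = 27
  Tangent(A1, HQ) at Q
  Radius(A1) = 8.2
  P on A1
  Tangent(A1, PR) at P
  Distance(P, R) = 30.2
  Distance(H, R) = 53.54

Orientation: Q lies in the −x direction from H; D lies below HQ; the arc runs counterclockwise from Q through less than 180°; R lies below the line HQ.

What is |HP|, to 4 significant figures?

35.91

Checks: |DQ| = 8.200 ✓; |DP| = 8.200 ✓; ∠(DP, PR) = 90.00° ✓; |PR| = 30.20 ✓; |HR| = 53.54 ✓.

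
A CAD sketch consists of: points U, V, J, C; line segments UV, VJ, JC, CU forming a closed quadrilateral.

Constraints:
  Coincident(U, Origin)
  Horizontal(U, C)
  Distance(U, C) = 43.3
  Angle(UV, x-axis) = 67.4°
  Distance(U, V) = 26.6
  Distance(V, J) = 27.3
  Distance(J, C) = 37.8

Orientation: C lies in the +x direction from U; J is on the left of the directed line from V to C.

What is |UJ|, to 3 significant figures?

50.5

U is at the origin; U and C share the same y with |UC| = 43.3 and C in +x, so C = (43.3, 0). UV runs at 67.4° with |UV| = 26.6, so V = (10.2, 24.6). J is determined by |VJ| = 27.3 and |JC| = 37.8 together: it lies at the intersection of circle(V, 27.3) and circle(C, 37.8). With |VC| = 41.2, the foot of the radical line on VC is 12.3 from V and the perpendicular offset is √(27.3² − 12.3²) = 24.4. Taking the left-of-VC solution: J = (34.6, 36.8).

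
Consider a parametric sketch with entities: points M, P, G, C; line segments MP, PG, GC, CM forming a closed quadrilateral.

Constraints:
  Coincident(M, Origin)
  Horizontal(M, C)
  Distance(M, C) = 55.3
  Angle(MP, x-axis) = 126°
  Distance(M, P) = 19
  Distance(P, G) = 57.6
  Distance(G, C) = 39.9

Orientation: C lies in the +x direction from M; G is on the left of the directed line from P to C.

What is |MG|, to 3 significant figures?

56.4

Checks: |PG| = 57.60 ✓; |GC| = 39.90 ✓.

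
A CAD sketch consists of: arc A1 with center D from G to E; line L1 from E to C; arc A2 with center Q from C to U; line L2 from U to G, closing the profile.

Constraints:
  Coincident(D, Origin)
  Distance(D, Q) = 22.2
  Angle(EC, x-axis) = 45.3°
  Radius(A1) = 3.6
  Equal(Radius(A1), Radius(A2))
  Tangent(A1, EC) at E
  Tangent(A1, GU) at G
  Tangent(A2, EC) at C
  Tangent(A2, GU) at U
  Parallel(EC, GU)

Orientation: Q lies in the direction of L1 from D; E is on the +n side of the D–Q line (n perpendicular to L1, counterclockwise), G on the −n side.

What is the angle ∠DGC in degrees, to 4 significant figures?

72.03°

The slot axis is L1's direction at 45.3°, so u = (cos 45.3°, sin 45.3°) = (0.7034, 0.7108) and n = (−sin 45.3°, cos 45.3°) = (-0.7108, 0.7034). D is at the origin and Q lies 22.2 along u from D, so Q = 22.2·u = (15.62, 15.78). Tangency of A1 to both parallel lines with radius 3.6 puts E and G at D ± 3.6·n: E = (-2.559, 2.532), G = (2.559, -2.532). Equal radii place C and U the same way about Q: C = Q + 3.6·n = (13.06, 18.31), U = Q − 3.6·n = (18.17, 13.25). Then cos ∠DGC = GD·GC / (|GD||GC|), giving 72.03°.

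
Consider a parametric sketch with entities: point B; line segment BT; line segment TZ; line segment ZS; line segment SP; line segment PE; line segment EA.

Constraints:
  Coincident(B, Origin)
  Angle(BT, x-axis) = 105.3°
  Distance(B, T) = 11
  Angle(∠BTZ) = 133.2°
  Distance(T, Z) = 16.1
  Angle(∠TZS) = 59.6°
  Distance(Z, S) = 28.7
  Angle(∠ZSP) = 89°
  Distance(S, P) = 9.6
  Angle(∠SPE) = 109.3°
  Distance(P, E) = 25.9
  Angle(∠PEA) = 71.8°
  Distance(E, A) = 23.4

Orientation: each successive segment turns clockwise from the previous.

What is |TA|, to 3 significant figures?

20.0

∠SPE = 109.3° gives PE at 136° from the x-axis; with |PE| = 25.9, E = (-8.27, 12.5). ∠PEA = 71.8° gives EA at 28.2° from the x-axis; with |EA| = 23.4, A = (12.3, 23.6). Then |TA| = |A − T| = 20.0.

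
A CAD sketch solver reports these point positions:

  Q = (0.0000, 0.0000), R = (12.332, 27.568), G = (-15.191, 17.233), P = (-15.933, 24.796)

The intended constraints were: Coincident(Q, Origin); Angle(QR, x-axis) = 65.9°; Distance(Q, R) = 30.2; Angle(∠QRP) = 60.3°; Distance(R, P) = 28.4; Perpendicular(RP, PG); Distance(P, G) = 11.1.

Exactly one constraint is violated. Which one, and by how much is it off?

Distance(P, G) = 11.1 — off by 3.50.

Q = (0.00, 0.00) ✓; QR at 65.90° ✓; |QR| = 30.20 ✓; ∠QRP = 60.30° ✓; |RP| = 28.40 ✓; ∠(RP, PG) = 90.00° ✓; |PG| = 7.599 ✗.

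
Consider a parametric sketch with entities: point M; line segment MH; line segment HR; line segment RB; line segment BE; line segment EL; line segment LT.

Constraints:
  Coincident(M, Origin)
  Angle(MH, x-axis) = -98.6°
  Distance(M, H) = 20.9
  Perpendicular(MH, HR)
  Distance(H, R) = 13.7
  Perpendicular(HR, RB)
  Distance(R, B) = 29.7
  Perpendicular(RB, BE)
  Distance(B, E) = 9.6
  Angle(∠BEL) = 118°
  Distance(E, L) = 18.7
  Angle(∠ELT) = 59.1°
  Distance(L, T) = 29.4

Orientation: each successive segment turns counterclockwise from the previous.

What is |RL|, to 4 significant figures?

22.62

M is at the origin; MH runs at -98.6° with length 20.9, so H = (-3.125, -20.67). MH ⟂ HR, so HR runs at -8.600°; with |HR| = 13.7, R = (10.42, -22.71). The perpendicularity gives RB at right angles to HR, so RB runs at 81.40°; with |RB| = 29.7, B = (14.86, 6.652). RB is perpendicular to BE, so BE runs at 171.4°; with |BE| = 9.6, E = (5.370, 8.088). ∠BEL = 118.0° gives EL at -126.6° from the x-axis; with |EL| = 18.7, L = (-5.780, -6.925). Then |RL| = |L − R| = 22.62.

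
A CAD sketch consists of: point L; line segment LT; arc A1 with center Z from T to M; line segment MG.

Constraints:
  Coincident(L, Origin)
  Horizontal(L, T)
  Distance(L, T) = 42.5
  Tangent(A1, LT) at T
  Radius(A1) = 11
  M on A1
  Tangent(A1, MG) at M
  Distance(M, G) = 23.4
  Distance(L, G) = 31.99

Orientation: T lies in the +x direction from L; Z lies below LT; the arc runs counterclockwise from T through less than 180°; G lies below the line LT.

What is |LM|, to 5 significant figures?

33.663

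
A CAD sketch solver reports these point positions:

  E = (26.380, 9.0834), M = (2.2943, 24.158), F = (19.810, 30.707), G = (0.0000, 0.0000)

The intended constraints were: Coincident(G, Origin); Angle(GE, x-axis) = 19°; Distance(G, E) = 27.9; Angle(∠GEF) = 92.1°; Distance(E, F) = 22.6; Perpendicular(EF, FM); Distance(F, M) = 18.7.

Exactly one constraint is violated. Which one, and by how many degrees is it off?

Perpendicular(EF, FM) — off by 3.60°.

G = (0.00, 0.00) ✓; GE at 19.00° ✓; |GE| = 27.90 ✓; ∠GEF = 92.10° ✓; |EF| = 22.60 ✓; ∠(EF, FM) = 93.60° ✗; |FM| = 18.70 ✓.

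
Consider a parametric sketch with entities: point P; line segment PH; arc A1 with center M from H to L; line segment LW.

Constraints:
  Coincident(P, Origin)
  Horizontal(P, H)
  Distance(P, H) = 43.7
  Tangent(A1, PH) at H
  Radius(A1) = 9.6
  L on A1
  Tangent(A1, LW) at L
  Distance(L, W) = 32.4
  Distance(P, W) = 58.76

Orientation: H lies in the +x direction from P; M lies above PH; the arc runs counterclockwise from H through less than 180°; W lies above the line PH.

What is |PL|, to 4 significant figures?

54.21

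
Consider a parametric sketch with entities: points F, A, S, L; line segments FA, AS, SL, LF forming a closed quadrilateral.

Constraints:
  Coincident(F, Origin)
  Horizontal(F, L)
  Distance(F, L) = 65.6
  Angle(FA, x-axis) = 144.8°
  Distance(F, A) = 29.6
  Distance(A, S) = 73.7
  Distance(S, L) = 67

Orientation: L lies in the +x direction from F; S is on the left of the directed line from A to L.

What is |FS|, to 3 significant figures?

69.8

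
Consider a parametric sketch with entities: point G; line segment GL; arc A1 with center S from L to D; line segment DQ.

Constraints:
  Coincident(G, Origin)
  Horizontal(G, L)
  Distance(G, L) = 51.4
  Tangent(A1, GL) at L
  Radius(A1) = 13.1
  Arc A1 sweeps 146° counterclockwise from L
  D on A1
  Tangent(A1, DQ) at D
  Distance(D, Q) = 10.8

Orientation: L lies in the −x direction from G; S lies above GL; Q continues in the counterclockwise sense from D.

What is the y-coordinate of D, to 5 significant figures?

23.960

G is at the origin; G and L share the same y with |GL| = 51.4 and L on the −x side, so L = (-51.400, 0.0000). Tangency of A1 to GL means the radius SL is perpendicular to GL, so S = L + (0, 13.1) = (-51.400, 13.100). On A1, L sits at bearing -90° from S; a 146° counterclockwise sweep puts D at bearing 56°, so D = S + 13.1·(cos 56°, sin 56°) = (-44.075, 23.960). So D.y = 23.960.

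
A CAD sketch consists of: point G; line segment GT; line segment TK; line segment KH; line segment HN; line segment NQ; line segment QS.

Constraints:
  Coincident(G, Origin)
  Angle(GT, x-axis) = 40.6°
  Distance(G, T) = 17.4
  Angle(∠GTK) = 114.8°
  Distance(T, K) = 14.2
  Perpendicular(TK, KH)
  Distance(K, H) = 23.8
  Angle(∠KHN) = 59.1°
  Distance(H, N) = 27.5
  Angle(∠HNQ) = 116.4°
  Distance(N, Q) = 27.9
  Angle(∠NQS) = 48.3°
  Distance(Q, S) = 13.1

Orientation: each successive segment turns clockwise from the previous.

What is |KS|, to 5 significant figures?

15.088

∠HNQ = 116.4° gives NQ at 60.900° from the x-axis; with |NQ| = 27.9, Q = (14.208, 30.814). ∠NQS = 48.3° gives QS at -70.800° from the x-axis; with |QS| = 13.1, S = (18.516, 18.443). Then |KS| = |S − K| = 15.088.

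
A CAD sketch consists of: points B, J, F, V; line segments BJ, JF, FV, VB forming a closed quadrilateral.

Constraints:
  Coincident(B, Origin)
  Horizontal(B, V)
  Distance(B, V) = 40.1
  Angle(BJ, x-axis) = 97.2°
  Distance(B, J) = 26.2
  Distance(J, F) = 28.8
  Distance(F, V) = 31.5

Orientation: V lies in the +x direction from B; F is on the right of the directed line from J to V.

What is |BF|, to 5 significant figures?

8.6043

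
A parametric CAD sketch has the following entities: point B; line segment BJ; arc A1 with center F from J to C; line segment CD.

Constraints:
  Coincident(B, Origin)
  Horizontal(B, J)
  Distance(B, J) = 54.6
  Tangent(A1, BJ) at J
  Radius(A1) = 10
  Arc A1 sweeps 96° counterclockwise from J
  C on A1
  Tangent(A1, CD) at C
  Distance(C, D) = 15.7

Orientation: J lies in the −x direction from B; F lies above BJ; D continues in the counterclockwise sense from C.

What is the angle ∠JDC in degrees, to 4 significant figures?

23.30°

On A1, J sits at bearing -90° from F; a 96° counterclockwise sweep puts C at bearing 6°, so C = F + 10.0·(cos 6°, sin 6°) = (-44.65, 11.05). Since A1 is tangent to CD there, FC ⟂ CD, so CD runs along (−sin 6°, cos 6°); with |CD| = 15.7, D = (-46.30, 26.66). Then cos ∠JDC = DJ·DC / (|DJ||DC|), giving 23.30°.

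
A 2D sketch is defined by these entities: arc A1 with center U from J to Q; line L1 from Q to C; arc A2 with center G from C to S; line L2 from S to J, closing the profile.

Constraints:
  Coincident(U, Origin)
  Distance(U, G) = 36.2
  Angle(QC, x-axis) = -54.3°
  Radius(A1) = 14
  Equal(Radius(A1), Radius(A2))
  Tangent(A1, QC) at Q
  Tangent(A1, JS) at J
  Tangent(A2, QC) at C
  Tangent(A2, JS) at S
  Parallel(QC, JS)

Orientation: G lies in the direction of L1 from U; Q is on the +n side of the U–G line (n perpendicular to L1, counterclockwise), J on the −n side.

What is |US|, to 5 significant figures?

38.813

The slot axis is L1's direction at -54.3°, so u = (cos -54.3°, sin -54.3°) = (0.58354, -0.81208) and n = (−sin -54.3°, cos -54.3°) = (0.81208, 0.58354). U is at the origin and G lies 36.2 along u from U, so G = 36.2·u = (21.124, -29.397). Tangency of A1 to both parallel lines with radius 14.0 puts Q and J at U ± 14.0·n: Q = (11.369, 8.1696), J = (-11.369, -8.1696). Equal radii place C and S the same way about G: C = G + 14.0·n = (32.493, -21.228), S = G − 14.0·n = (9.7550, -37.567). Then |US| = |S − U| = 38.813.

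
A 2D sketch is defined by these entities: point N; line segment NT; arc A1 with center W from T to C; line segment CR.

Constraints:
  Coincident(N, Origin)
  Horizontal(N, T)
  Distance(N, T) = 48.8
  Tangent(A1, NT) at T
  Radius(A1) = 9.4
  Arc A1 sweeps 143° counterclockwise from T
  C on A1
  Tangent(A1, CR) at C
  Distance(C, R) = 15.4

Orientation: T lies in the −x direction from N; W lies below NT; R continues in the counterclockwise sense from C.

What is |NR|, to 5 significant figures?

49.623

N is at the origin; N and T share the same y with |NT| = 48.8 and T on the −x side, so T = (-48.800, 0.0000). Since A1 is tangent to NT there, WT ⟂ NT, so W = T + (0, -9.4) = (-48.800, -9.4000). On A1, T sits at bearing 90° from W; a 143° counterclockwise sweep puts C at bearing 233°, so C = W + 9.4·(cos 233°, sin 233°) = (-54.457, -16.907). Tangency of A1 to CR means the radius WC is perpendicular to CR, so CR runs along (−sin 233°, cos 233°); with |CR| = 15.4, R = (-42.158, -26.175). Then |NR| = |R − N| = 49.623.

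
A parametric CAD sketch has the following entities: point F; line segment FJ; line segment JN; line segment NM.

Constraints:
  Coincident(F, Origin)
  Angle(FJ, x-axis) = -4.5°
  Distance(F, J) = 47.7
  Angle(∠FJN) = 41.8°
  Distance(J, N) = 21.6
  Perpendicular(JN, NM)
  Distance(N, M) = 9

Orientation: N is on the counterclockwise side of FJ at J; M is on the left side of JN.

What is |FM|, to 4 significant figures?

26.73

F is at the origin; FJ runs at -4.5° with length 47.7, so J = 47.7·(cos -4.5°, sin -4.5°) = (47.55, -3.742). ∠FJN = 41.8°, so JN runs at -4.5° + (180° − 41.8°) = 133.7° from the x-axis; with |JN| = 21.6, N = J + 21.6·(cos 133.7°, sin 133.7°) = (32.63, 11.87). The perpendicularity gives NM at right angles to JN; with |NM| = 9.0 on the left of JN, M = N + 9.0·(-0.7230, -0.6909) = (26.12, 5.656). Then |FM| = |M − F| = 26.73.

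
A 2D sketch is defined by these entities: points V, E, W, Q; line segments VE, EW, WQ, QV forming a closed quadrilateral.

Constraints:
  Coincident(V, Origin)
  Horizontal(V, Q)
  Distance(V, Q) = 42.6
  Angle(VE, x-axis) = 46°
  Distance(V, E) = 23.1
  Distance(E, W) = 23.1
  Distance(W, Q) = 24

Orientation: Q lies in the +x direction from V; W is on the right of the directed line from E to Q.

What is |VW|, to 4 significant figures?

20.40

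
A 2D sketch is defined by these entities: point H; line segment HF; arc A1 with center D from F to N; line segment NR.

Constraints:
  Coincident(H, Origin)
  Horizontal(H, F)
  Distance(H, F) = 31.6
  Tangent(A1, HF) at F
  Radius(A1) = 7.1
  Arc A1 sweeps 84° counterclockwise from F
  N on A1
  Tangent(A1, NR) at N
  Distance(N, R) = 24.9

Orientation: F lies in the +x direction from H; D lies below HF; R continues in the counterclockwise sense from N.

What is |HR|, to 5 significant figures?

38.075

H is at the origin; HF is horizontal with |HF| = 31.6 and F on the +x side, so F = (31.600, 0.0000). Since A1 is tangent to HF there, DF ⟂ HF, so D = F + (0, -7.1) = (31.600, -7.1000). On A1, F sits at bearing 90° from D; an 84° counterclockwise sweep puts N at bearing 174°, so N = D + 7.1·(cos 174°, sin 174°) = (24.539, -6.3578). Tangency of A1 to NR means the radius DN is perpendicular to NR, so NR runs along (−sin 174°, cos 174°); with |NR| = 24.9, R = (21.936, -31.121). Then |HR| = |R − H| = 38.075.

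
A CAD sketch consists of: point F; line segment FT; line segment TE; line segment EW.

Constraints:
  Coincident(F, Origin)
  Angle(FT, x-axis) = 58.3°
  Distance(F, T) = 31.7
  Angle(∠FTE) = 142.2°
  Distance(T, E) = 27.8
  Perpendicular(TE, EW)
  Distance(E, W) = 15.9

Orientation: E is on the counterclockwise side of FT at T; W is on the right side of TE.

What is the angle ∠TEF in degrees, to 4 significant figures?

20.19°

F is at the origin; FT runs at 58.3° with length 31.7, so T = 31.7·(cos 58.3°, sin 58.3°) = (16.66, 26.97). ∠FTE = 142.2°, so TE runs at 58.3° + (180° − 142.2°) = 96.10° from the x-axis; with |TE| = 27.8, E = T + 27.8·(cos 96.10°, sin 96.10°) = (13.70, 54.61). Then cos ∠TEF = ET·EF / (|ET||EF|), giving 20.19°.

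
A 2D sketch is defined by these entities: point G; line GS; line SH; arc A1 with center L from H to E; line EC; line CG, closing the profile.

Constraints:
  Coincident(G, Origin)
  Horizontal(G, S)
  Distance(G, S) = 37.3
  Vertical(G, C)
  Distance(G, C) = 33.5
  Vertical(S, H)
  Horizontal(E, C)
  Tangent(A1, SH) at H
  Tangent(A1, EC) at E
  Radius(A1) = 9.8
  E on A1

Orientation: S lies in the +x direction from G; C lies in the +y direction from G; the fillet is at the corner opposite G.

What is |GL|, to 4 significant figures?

36.30

G and C share the same x with |GC| = 33.5 and C on the +y side, so C = (0.000, 33.50). The virtual corner opposite G is at (37.30, 33.50). A1 meets SH tangentially, so LH is at right angles to SH and A1 meets EC tangentially, so LE is at right angles to EC, with radius 9.8, so the center L sits 9.8 in from both sides at L = (27.50, 23.70). Then |GL| = |L − G| = 36.30.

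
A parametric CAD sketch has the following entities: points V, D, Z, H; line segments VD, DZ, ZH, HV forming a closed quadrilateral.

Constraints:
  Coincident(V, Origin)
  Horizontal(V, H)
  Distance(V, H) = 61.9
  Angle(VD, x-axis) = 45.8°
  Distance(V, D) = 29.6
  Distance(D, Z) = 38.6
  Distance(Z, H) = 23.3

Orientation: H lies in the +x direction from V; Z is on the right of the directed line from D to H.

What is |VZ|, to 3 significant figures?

43.0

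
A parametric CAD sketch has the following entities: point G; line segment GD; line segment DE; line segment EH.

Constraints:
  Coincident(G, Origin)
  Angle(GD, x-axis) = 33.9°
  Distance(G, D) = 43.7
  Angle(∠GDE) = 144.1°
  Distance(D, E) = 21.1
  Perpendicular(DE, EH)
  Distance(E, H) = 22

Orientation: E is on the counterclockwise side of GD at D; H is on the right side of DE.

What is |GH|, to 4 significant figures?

73.89

∠GDE = 144.1°, so DE runs at 33.9° + (180° − 144.1°) = 69.80° from the x-axis; with |DE| = 21.1, E = D + 21.1·(cos 69.80°, sin 69.80°) = (43.56, 44.18). DE ⟂ EH; with |EH| = 22.0 on the right of DE, H = E + 22.0·(0.9385, -0.3453) = (64.20, 36.58). Then |GH| = |H − G| = 73.89.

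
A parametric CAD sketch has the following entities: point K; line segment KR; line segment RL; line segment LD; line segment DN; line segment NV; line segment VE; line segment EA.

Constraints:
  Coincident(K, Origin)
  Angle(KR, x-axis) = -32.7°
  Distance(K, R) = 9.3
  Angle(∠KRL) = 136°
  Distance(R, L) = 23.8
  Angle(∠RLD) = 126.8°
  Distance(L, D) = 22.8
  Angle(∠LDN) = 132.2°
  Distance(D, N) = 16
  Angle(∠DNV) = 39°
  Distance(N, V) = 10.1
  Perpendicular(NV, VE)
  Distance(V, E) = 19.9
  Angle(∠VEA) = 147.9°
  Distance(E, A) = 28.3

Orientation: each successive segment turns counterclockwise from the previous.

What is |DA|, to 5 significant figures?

38.007

K is at the origin; KR runs at -32.7° with length 9.3, so R = (7.8261, -5.0242). ∠KRL = 136.0° gives RL at 11.300° from the x-axis; with |RL| = 23.8, L = (31.165, -0.36072). ∠RLD = 126.8° gives LD at 64.500° from the x-axis; with |LD| = 22.8, D = (40.980, 20.218). ∠LDN = 132.2° gives DN at 112.30° from the x-axis; with |DN| = 16.0, N = (34.909, 35.022). ∠DNV = 39.0° gives NV at -106.70° from the x-axis; with |NV| = 10.1, V = (32.007, 25.348). NV ⟂ VE, so VE runs at -16.700°; with |VE| = 19.9, E = (51.067, 19.629). ∠VEA = 147.9° gives EA at 15.400° from the x-axis; with |EA| = 28.3, A = (78.351, 27.144). Then |DA| = |A − D| = 38.007.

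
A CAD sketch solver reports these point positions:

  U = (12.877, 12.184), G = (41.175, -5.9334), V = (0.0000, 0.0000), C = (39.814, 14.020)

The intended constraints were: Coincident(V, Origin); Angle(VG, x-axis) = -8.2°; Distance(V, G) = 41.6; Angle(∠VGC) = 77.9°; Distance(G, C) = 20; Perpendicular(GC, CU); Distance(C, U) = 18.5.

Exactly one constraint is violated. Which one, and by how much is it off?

Distance(C, U) = 18.5 — off by 8.50.

V = (0.00, 0.00) ✓; VG at -8.200° ✓; |VG| = 41.60 ✓; ∠VGC = 77.90° ✓; |GC| = 20.00 ✓; ∠(GC, CU) = 90.00° ✓; |CU| = 27.00 ✗.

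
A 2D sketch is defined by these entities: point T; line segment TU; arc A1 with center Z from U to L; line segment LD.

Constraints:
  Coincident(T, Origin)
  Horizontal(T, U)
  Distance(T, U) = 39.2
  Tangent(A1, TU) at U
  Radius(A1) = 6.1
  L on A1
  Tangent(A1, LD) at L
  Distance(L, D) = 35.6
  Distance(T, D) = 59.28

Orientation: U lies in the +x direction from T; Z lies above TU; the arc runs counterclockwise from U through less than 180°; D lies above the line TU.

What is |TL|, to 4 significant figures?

45.76

T is at the origin; T and U share the same y with |TU| = 39.2 and U on the +x side, so U = (39.20, 0.000). The tangent condition forces ZU to be normal to TU, so Z = U + (0, 6.1) = (39.20, 6.100). Since ZL ⟂ LD (tangency), |ZD| = √(6.1² + 35.6²) = 36.12 regardless of where L sits on A1. So D lies on both circle(T, 59.28) and circle(Z, 36.12); the above-TU intersection is D = (41.70, 42.13). L is the foot of the tangent from D: L = (45.27, 6.711).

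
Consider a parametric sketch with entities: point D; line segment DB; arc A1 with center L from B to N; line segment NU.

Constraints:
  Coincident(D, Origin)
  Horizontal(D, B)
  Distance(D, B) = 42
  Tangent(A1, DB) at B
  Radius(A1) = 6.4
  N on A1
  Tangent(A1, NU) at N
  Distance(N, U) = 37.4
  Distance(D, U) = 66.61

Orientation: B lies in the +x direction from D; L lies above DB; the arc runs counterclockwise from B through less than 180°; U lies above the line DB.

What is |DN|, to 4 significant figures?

48.76

Checks: |LN| = 6.400 ✓; ∠(LN, NU) = 90.00° ✓; |NU| = 37.40 ✓; |DU| = 66.61 ✓.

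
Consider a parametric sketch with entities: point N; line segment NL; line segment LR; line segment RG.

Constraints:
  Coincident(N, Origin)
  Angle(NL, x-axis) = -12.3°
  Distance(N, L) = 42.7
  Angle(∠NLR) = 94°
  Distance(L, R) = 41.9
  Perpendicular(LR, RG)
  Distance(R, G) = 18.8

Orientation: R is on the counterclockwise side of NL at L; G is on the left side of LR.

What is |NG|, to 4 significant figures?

50.80

N is at the origin; NL runs at -12.3° with length 42.7, so L = 42.7·(cos -12.3°, sin -12.3°) = (41.72, -9.096). ∠NLR = 94.0°, so LR runs at -12.3° + (180° − 94.0°) = 73.70° from the x-axis; with |LR| = 41.9, R = L + 41.9·(cos 73.70°, sin 73.70°) = (53.48, 31.12). LR ⟂ RG; with |RG| = 18.8 on the left of LR, G = R + 18.8·(-0.9598, 0.2807) = (35.44, 36.40). Then |NG| = |G − N| = 50.80.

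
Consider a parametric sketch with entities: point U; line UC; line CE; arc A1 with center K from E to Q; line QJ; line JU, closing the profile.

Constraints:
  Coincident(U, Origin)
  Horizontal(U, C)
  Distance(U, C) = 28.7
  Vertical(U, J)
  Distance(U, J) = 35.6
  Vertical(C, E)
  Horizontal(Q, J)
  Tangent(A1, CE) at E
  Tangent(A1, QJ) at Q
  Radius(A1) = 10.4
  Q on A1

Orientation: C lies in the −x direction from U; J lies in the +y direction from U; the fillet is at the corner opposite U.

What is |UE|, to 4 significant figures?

38.19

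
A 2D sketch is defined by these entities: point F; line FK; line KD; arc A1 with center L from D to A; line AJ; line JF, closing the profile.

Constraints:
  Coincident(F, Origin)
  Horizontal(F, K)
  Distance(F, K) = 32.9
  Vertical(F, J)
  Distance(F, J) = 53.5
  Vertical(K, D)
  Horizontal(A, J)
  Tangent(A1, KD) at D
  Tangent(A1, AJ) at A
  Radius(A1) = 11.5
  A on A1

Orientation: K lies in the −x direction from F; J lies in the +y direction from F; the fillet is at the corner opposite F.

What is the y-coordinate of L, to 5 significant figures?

42.000

F and J share the same x with |FJ| = 53.5 and J on the +y side, so J = (0.0000, 53.500). The virtual corner opposite F is at (-32.900, 53.500). The tangent condition forces LD to be normal to KD and since A1 is tangent to AJ there, LA ⟂ AJ, with radius 11.5, so the center L sits 11.5 in from both sides at L = (-21.400, 42.000). So L.y = 42.000.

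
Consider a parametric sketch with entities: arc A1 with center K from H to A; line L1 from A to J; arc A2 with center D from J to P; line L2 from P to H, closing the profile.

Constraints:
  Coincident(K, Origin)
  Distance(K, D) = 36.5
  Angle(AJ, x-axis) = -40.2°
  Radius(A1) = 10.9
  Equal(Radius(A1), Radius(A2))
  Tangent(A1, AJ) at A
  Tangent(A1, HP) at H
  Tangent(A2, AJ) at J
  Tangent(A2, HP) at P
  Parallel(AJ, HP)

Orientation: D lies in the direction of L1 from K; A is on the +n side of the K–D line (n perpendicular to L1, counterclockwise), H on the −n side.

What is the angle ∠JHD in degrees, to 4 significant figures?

14.22°

The slot axis is L1's direction at -40.2°, so u = (cos -40.2°, sin -40.2°) = (0.7638, -0.6455) and n = (−sin -40.2°, cos -40.2°) = (0.6455, 0.7638). K is at the origin and D lies 36.5 along u from K, so D = 36.5·u = (27.88, -23.56). Tangency of A1 to both parallel lines with radius 10.9 puts A and H at K ± 10.9·n: A = (7.035, 8.325), H = (-7.035, -8.325). Equal radii place J and P the same way about D: J = D + 10.9·n = (34.91, -15.23), P = D − 10.9·n = (20.84, -31.88). Then cos ∠JHD = HJ·HD / (|HJ||HD|), giving 14.22°.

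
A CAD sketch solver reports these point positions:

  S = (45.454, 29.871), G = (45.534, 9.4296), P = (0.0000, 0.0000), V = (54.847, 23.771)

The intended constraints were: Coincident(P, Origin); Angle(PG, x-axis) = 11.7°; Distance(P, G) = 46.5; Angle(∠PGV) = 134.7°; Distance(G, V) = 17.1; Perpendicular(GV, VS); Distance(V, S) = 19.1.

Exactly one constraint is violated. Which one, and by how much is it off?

Distance(V, S) = 19.1 — off by 7.90.

P = (0.00, 0.00) ✓; PG at 11.70° ✓; |PG| = 46.50 ✓; ∠PGV = 134.7° ✓; |GV| = 17.10 ✓; ∠(GV, VS) = 90.00° ✓; |VS| = 11.20 ✗.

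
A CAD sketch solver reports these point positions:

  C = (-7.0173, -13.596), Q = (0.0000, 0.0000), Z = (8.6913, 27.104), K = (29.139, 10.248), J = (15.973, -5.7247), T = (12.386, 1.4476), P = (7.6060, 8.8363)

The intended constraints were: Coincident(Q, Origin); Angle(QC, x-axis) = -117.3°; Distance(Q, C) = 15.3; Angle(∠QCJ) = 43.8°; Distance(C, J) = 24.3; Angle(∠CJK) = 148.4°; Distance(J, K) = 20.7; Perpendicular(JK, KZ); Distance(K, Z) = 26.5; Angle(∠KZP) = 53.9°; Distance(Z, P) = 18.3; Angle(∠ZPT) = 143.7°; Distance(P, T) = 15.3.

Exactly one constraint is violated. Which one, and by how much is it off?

Distance(P, T) = 15.3 — off by 6.50.

Q = (0.00, 0.00) ✓; QC at -117.3° ✓; |QC| = 15.30 ✓; ∠QCJ = 43.80° ✓; |CJ| = 24.30 ✓; ∠CJK = 148.4° ✓; |JK| = 20.70 ✓; ∠(JK, KZ) = 90.00° ✓; |KZ| = 26.50 ✓; ∠KZP = 53.90° ✓; |ZP| = 18.30 ✓; ∠ZPT = 143.7° ✓; |PT| = 8.800 ✗.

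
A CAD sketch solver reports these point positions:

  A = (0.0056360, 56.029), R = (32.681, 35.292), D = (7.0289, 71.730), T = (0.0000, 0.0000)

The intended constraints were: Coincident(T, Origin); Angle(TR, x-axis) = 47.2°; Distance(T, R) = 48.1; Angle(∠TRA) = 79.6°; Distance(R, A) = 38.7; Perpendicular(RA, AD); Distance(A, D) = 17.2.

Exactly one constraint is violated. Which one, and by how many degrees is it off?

Perpendicular(RA, AD) — off by 8.30°.

T = (0.00, 0.00) ✓; TR at 47.20° ✓; |TR| = 48.10 ✓; ∠TRA = 79.60° ✓; |RA| = 38.70 ✓; ∠(RA, AD) = 81.70° ✗; |AD| = 17.20 ✓.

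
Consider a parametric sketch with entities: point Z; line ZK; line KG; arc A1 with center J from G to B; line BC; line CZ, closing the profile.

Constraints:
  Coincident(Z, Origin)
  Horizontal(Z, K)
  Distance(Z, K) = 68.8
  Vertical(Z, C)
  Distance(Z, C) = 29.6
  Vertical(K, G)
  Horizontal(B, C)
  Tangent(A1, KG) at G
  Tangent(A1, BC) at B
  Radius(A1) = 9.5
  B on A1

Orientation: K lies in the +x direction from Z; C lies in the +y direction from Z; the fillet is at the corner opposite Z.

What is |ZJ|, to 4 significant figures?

62.61

Z is at the origin; ZK is horizontal with |ZK| = 68.8 and K on the +x side, so K = (68.80, 0.000). Z and C share the same x with |ZC| = 29.6 and C on the +y side, so C = (0.000, 29.60). The virtual corner opposite Z is at (68.80, 29.60). The tangent condition forces JG to be normal to KG and since A1 is tangent to BC there, JB ⟂ BC, with radius 9.5, so the center J sits 9.5 in from both sides at J = (59.30, 20.10). Then |ZJ| = |J − Z| = 62.61.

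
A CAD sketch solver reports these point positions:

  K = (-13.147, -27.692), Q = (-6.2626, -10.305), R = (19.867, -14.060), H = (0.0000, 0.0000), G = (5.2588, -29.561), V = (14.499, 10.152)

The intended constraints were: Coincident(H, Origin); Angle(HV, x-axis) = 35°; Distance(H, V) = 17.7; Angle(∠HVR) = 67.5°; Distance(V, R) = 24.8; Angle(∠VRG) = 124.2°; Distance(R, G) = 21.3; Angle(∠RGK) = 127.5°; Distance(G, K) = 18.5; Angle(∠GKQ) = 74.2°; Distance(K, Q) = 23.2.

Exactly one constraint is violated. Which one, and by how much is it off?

Distance(K, Q) = 23.2 — off by 4.50.

H = (0.00, 0.00) ✓; HV at 35.00° ✓; |HV| = 17.70 ✓; ∠HVR = 67.50° ✓; |VR| = 24.80 ✓; ∠VRG = 124.2° ✓; |RG| = 21.30 ✓; ∠RGK = 127.5° ✓; |GK| = 18.50 ✓; ∠GKQ = 74.20° ✓; |KQ| = 18.70 ✗.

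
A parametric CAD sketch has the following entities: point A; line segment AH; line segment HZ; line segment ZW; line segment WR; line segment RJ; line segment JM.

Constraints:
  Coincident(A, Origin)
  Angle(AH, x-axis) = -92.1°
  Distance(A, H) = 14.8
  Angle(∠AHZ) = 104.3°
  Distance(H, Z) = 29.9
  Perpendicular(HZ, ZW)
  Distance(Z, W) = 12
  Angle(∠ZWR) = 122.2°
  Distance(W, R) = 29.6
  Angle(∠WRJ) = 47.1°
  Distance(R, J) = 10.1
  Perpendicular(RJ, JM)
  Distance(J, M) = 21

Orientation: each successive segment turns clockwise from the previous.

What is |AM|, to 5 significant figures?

31.890

A is at the origin; AH runs at -92.1° with length 14.8, so H = (-0.54233, -14.790). ∠AHZ = 104.3° gives HZ at -167.80° from the x-axis; with |HZ| = 29.9, Z = (-29.767, -21.109). HZ is perpendicular to ZW, so ZW runs at 102.20°; with |ZW| = 12.0, W = (-32.303, -9.3797). ∠ZWR = 122.2° gives WR at 44.400° from the x-axis; with |WR| = 29.6, R = (-11.155, 11.330). ∠WRJ = 47.1° gives RJ at -88.500° from the x-axis; with |RJ| = 10.1, J = (-10.890, 1.2338). RJ is perpendicular to JM, so JM runs at -178.50°; with |JM| = 21.0, M = (-31.883, 0.68410). Then |AM| = |M − A| = 31.890.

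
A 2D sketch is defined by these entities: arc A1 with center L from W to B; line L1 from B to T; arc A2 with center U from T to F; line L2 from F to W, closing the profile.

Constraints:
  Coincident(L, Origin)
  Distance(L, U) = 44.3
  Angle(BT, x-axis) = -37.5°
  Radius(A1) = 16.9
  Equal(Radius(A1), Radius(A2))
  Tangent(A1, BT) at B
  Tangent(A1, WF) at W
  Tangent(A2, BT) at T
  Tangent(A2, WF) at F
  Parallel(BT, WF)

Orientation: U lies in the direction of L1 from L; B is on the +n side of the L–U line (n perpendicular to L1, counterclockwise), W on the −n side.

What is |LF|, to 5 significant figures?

47.414

The slot axis is L1's direction at -37.5°, so u = (cos -37.5°, sin -37.5°) = (0.79335, -0.60876) and n = (−sin -37.5°, cos -37.5°) = (0.60876, 0.79335). L is at the origin and U lies 44.3 along u from L, so U = 44.3·u = (35.146, -26.968). Tangency of A1 to both parallel lines with radius 16.9 puts B and W at L ± 16.9·n: B = (10.288, 13.408), W = (-10.288, -13.408). Equal radii place T and F the same way about U: T = U + 16.9·n = (45.434, -13.560), F = U − 16.9·n = (24.857, -40.376). Then |LF| = |F − L| = 47.414.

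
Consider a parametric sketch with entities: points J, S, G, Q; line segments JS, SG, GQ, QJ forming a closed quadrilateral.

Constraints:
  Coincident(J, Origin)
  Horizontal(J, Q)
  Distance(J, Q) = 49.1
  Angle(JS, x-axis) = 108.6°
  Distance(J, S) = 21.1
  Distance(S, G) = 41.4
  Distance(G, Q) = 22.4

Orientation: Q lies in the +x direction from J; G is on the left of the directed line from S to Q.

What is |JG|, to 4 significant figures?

38.54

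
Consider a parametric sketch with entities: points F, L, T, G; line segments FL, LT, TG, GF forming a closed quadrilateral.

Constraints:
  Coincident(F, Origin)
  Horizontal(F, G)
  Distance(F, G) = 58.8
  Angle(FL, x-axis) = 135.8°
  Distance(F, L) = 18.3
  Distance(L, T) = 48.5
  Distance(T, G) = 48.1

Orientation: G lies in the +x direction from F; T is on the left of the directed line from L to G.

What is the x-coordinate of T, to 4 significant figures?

28.62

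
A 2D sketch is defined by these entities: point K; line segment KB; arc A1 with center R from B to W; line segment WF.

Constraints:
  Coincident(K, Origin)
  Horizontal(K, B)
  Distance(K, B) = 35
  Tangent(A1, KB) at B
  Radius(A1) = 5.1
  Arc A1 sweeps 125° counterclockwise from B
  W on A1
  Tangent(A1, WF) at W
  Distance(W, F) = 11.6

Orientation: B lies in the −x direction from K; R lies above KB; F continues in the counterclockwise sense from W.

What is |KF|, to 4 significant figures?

41.37

K is at the origin; KB is horizontal with |KB| = 35.0 and B on the −x side, so B = (-35.00, 0.000). Tangency of A1 to KB means the radius RB is perpendicular to KB, so R = B + (0, 5.1) = (-35.00, 5.100). On A1, B sits at bearing -90° from R; a 125° counterclockwise sweep puts W at bearing 35°, so W = R + 5.1·(cos 35°, sin 35°) = (-30.82, 8.025). The tangent condition forces RW to be normal to WF, so WF runs along (−sin 35°, cos 35°); with |WF| = 11.6, F = (-37.48, 17.53). Then |KF| = |F − K| = 41.37.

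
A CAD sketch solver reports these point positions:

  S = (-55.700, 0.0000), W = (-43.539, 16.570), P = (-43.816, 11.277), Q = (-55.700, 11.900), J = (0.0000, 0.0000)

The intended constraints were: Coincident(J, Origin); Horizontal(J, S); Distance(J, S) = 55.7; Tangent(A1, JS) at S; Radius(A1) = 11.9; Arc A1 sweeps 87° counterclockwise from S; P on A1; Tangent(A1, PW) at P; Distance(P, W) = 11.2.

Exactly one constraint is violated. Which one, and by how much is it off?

Distance(P, W) = 11.2 — off by 5.90.

J = (0.00, 0.00) ✓; J.y = 0.00, S.y = 0.00 ✓; |JS| = 55.70 ✓; ∠(QS, SJ) = 90.00° ✓; |QS| = 11.90 ✓; bearing(Q→P) − bearing(Q→S) = 87.00° ✓; |QP| = 11.90 ✓; ∠(QP, PW) = 89.99° ✓; |PW| = 5.300 ✗.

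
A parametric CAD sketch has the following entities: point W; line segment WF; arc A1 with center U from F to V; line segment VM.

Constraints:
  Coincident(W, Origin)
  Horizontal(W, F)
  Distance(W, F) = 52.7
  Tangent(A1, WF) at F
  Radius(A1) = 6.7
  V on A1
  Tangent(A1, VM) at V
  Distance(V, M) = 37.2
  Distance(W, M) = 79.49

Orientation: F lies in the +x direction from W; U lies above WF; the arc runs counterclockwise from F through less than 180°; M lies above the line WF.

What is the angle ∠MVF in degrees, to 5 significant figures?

141.77°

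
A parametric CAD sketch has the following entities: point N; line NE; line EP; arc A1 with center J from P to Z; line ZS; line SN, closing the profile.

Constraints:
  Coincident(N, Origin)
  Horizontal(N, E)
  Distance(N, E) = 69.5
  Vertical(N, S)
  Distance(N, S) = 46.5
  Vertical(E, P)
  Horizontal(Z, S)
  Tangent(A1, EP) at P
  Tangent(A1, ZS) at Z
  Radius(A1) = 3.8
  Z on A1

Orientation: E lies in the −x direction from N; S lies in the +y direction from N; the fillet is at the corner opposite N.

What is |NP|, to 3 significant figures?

81.6

N is at the origin; N and E share the same y with |NE| = 69.5 and E on the −x side, so E = (-69.5, 0.00). N and S share the same x with |NS| = 46.5 and S on the +y side, so S = (0.00, 46.5). The virtual corner opposite N is at (-69.5, 46.5). Tangency of A1 to EP means the radius JP is perpendicular to EP and since A1 is tangent to ZS there, JZ ⟂ ZS, with radius 3.8, so the center J sits 3.8 in from both sides at J = (-65.7, 42.7). That places the tangent points at P = (-69.5, 42.7) on EP and Z = (-65.7, 46.5) on ZS. Then |NP| = |P − N| = 81.6.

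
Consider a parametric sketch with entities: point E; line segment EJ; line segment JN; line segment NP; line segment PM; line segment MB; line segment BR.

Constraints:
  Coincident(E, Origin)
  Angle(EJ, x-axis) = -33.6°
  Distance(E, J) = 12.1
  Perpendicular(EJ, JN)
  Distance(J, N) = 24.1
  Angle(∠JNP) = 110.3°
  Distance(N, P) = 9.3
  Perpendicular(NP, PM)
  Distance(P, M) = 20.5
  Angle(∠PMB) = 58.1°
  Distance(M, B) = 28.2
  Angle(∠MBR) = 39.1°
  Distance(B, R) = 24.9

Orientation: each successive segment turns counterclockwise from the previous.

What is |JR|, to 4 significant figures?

27.29

E is at the origin; EJ runs at -33.6° with length 12.1, so J = (10.08, -6.696). The perpendicularity gives JN at right angles to EJ, so JN runs at 56.40°; with |JN| = 24.1, N = (23.42, 13.38). ∠JNP = 110.3° gives NP at 126.1° from the x-axis; with |NP| = 9.3, P = (17.94, 20.89). NP is perpendicular to PM, so PM runs at -143.9°; with |PM| = 20.5, M = (1.372, 8.813). ∠PMB = 58.1° gives MB at -22.00° from the x-axis; with |MB| = 28.2, B = (27.52, -1.751). ∠MBR = 39.1° gives BR at 118.9° from the x-axis; with |BR| = 24.9, R = (15.48, 20.05). Then |JR| = |R − J| = 27.29.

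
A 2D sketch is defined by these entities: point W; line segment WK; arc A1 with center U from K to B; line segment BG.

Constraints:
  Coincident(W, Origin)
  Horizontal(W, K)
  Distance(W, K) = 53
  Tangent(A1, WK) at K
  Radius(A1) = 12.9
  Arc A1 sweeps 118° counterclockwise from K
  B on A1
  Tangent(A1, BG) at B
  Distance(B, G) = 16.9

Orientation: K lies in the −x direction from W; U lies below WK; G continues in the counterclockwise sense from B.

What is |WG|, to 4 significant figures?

65.84

W is at the origin; W and K share the same y with |WK| = 53.0 and K on the −x side, so K = (-53.00, 0.000). A1 meets WK tangentially, so UK is at right angles to WK, so U = K + (0, -12.9) = (-53.00, -12.90). On A1, K sits at bearing 90° from U; a 118° counterclockwise sweep puts B at bearing 208°, so B = U + 12.9·(cos 208°, sin 208°) = (-64.39, -18.96). Since A1 is tangent to BG there, UB ⟂ BG, so BG runs along (−sin 208°, cos 208°); with |BG| = 16.9, G = (-56.46, -33.88). Then |WG| = |G − W| = 65.84.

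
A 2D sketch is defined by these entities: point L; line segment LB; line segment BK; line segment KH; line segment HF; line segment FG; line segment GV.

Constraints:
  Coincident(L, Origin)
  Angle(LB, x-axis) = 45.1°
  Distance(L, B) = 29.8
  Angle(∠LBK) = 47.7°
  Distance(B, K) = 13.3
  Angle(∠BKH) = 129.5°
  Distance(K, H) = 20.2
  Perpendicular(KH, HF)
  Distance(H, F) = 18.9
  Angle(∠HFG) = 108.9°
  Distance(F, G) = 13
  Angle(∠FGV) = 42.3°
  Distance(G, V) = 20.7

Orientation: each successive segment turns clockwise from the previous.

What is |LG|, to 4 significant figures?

19.60

KH is perpendicular to HF, so HF runs at 132.3°; with |HF| = 18.9, F = (-5.976, 8.209). ∠HFG = 108.9° gives FG at 61.20° from the x-axis; with |FG| = 13.0, G = (0.2870, 19.60). Then |LG| = |G − L| = 19.60.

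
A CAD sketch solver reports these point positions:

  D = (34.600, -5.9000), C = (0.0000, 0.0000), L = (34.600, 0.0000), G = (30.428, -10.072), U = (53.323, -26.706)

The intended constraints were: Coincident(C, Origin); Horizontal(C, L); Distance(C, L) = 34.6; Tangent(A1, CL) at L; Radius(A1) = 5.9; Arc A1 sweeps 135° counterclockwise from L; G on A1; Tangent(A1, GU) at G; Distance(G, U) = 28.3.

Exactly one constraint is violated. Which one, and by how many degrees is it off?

Tangent(A1, GU) at G — off by 9.00°.

C = (0.00, 0.00) ✓; C.y = 0.00, L.y = 0.00 ✓; |CL| = 34.60 ✓; ∠(DL, LC) = 90.00° ✓; |DL| = 5.900 ✓; bearing(D→G) − bearing(D→L) = 135.0° ✓; |DG| = 5.900 ✓; ∠(DG, GU) = 81.00° ✗; |GU| = 28.30 ✓.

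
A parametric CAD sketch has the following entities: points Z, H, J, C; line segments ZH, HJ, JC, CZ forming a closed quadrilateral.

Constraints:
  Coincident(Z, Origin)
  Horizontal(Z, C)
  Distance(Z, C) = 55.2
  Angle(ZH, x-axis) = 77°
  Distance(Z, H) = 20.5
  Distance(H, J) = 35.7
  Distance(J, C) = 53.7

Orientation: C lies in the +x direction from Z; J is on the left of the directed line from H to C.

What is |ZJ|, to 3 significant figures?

54.6

Checks: |HJ| = 35.70 ✓; |JC| = 53.70 ✓.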